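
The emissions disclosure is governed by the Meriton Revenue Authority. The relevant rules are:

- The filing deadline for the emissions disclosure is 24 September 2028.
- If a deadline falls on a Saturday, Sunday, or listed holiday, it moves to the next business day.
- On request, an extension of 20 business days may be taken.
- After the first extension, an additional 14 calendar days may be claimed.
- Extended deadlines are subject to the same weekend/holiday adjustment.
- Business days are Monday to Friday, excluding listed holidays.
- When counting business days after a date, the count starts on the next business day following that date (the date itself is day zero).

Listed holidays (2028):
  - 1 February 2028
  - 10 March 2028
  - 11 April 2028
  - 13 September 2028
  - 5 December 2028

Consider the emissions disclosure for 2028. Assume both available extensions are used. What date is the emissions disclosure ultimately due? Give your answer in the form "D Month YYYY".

6 November 2028

The statutory due date is 24 September 2028.
24 September 2028 is a Sunday; the next business day is 25 September 2028 (Monday).
Applying the 20-business-day extension: 20 business days after 25 September 2028 is 23 October 2028.
Since 23 October 2028 is a Monday and not a holiday, the date is unchanged.
Add the 14 calendar-day extension to 23 October 2028: 6 November 2028.
6 November 2028 is a Monday and not a listed holiday, so it stands.
Deadline: 6 November 2028.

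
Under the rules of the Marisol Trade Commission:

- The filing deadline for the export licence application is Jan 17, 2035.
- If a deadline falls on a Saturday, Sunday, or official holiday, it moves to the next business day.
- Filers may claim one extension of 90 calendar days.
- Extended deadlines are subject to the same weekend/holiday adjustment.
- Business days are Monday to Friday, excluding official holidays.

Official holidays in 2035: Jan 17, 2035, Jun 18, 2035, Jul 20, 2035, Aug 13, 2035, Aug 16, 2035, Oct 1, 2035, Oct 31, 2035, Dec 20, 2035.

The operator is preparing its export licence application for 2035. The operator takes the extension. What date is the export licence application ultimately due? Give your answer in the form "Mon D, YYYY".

The stated deadline is Jan 17, 2035.
Because Jan 17, 2035 is a listed holiday, the deadline becomes Jan 18, 2035 (Thursday).
The 90-calendar-day extension moves the deadline from Jan 18, 2035 to Apr 18, 2035.
Since Apr 18, 2035 is a Wednesday and not a holiday, the date is unchanged.
Final deadline: Apr 18, 2035.

Apr 18, 2035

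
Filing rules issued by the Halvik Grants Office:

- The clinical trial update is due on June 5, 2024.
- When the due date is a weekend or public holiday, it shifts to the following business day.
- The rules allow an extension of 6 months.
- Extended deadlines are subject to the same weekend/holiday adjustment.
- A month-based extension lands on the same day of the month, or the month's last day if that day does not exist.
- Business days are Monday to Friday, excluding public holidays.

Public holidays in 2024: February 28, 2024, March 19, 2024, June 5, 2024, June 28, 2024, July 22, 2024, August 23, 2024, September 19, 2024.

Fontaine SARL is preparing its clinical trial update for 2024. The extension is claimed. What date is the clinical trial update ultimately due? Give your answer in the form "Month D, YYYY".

December 6, 2024

Start from the fixed due date, June 5, 2024.
June 5, 2024 is a listed holiday; the next business day is June 6, 2024 (Thursday).
Applying the 6 months extension: 6 months after June 6, 2024 is December 6, 2024.
December 6, 2024 (Friday) is already a business day.
So the filing is due December 6, 2024.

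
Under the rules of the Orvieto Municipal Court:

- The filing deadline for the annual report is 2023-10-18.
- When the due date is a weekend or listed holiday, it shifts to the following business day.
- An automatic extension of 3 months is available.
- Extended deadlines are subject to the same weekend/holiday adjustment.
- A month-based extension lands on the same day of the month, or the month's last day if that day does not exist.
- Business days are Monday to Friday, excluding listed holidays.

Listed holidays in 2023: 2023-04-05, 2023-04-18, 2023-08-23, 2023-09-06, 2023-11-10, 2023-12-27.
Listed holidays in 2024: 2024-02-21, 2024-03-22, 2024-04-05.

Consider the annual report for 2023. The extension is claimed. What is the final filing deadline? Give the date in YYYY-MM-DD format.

2024-01-18

The stated deadline is 2023-10-18.
2023-10-18 falls on a Wednesday, which is a business day, so no adjustment is needed.
Add 3 months to 2023-10-18: 2024-01-18.
Since 2024-01-18 is a Thursday and not a holiday, the date is unchanged.
Deadline: 2024-01-18.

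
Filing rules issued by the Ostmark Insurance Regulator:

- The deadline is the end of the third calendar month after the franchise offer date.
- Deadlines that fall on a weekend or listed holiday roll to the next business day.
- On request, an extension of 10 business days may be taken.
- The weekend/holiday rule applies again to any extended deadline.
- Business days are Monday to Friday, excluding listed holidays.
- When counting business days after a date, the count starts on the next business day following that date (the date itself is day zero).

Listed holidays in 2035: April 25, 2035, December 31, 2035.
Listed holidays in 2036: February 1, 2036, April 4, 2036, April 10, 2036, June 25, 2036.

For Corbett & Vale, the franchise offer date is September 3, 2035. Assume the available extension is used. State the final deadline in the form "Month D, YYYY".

January 15, 2036

3 months after September 3, 2035 is December 2035; that month ends on December 31, 2035.
Because December 31, 2035 is a listed holiday, the deadline becomes January 1, 2036 (Tuesday).
The 10-business-day extension runs from January 1, 2036 to January 15, 2036.
January 15, 2036 (Tuesday) is already a business day.
The final due date is January 15, 2036.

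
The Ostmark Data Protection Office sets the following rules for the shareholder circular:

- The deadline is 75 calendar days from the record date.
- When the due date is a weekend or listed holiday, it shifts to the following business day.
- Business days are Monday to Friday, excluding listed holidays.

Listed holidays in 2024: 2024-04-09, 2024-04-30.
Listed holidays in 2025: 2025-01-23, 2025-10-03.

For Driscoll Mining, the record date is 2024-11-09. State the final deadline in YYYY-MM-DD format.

2025-01-24

Trigger date 2024-11-09 + 75 calendar days = 2025-01-23.
2025-01-23 is a listed holiday, so it moves to the next business day, 2025-01-24 (Friday).
The final due date is 2025-01-24.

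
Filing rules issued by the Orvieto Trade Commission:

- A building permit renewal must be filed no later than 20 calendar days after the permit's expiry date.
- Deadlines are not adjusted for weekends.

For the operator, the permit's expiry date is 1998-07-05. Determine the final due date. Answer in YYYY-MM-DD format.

Trigger date 1998-07-05 + 20 calendar days = 1998-07-25.
No adjustment is made for weekends or holidays, so 1998-07-25 stands.
So the filing is due 1998-07-25.

1998-07-25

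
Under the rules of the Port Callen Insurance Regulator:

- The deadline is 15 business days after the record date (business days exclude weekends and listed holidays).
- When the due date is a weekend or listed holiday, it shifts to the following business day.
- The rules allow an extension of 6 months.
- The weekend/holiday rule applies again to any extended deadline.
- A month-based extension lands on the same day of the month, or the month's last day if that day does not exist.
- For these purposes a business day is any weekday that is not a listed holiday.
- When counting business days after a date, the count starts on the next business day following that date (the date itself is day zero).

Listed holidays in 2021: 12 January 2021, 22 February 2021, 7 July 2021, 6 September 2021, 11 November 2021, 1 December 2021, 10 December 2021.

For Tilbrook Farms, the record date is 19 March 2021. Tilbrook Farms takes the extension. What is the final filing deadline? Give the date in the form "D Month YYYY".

Starting the day after 19 March 2021 and counting 15 business days lands on 9 April 2021.
9 April 2021 (Friday) is already a business day.
Applying the 6 months extension: 6 months after 9 April 2021 is 9 October 2021.
9 October 2021 falls on a Saturday. Rolling to the next business day gives 11 October 2021, a Monday.
Deadline: 11 October 2021.

11 October 2021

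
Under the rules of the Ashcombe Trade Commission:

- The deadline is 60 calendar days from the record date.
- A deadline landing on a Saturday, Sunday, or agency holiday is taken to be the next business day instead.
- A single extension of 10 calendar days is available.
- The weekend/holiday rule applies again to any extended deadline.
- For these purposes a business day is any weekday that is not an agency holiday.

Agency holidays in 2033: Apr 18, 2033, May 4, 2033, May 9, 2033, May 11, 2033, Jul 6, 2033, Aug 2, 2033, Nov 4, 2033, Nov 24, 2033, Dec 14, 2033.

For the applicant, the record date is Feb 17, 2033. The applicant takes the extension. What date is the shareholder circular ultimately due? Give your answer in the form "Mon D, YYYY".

Apr 29, 2033

Trigger date Feb 17, 2033 + 60 calendar days = Apr 18, 2033.
Apr 18, 2033 is a listed holiday; the next business day is Apr 19, 2033 (Tuesday).
The 10-calendar-day extension moves the deadline from Apr 19, 2033 to Apr 29, 2033.
Since Apr 29, 2033 is a Friday and not a holiday, the date is unchanged.
The final due date is Apr 29, 2033.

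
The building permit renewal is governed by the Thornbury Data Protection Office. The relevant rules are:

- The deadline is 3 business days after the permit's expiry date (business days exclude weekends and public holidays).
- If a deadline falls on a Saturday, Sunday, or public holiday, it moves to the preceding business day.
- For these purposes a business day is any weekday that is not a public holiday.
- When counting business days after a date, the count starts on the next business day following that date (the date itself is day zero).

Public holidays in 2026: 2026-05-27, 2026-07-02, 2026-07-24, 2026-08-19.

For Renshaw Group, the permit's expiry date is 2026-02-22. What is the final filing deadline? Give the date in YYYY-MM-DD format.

3 business days after 2026-02-22, excluding weekends and holidays, is 2026-02-25.
2026-02-25 is a Wednesday and not a listed holiday, so it stands.
Final deadline: 2026-02-25.

2026-02-25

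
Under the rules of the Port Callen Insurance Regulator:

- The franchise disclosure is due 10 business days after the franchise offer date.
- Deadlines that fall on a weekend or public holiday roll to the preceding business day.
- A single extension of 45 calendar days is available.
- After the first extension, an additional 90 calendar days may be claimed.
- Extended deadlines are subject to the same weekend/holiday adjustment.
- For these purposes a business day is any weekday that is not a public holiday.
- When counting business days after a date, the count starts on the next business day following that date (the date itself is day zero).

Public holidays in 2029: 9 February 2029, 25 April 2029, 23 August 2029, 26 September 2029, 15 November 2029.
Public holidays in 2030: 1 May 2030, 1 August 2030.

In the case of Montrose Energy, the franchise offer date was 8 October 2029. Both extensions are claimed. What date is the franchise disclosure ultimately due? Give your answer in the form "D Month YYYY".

6 March 2030

Counting 10 business days after 8 October 2029 (skipping weekends and listed holidays) reaches 22 October 2029.
Since 22 October 2029 is a Monday and not a holiday, the date is unchanged.
The 45-calendar-day extension moves the deadline from 22 October 2029 to 6 December 2029.
Since 6 December 2029 is a Thursday and not a holiday, the date is unchanged.
Add the 90 calendar-day extension to 6 December 2029: 6 March 2030.
Since 6 March 2030 is a Wednesday and not a holiday, the date is unchanged.
Deadline: 6 March 2030.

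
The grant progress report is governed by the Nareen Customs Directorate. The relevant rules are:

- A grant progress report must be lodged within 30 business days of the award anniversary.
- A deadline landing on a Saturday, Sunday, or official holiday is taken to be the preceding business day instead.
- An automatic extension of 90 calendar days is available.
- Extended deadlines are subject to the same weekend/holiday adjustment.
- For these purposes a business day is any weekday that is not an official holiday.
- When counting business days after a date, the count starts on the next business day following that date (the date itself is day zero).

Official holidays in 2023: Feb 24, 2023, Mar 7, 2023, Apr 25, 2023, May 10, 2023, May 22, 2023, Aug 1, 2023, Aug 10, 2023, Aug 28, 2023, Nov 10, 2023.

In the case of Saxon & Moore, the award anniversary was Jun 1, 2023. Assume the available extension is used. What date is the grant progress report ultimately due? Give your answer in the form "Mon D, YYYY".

Counting 30 business days after Jun 1, 2023 (skipping weekends and listed holidays) reaches Jul 13, 2023.
Since Jul 13, 2023 is a Thursday and not a holiday, the date is unchanged.
Add the 90 calendar-day extension to Jul 13, 2023: Oct 11, 2023.
Oct 11, 2023 falls on a Wednesday, which is a business day, so no adjustment is needed.
Deadline: Oct 11, 2023.

Oct 11, 2023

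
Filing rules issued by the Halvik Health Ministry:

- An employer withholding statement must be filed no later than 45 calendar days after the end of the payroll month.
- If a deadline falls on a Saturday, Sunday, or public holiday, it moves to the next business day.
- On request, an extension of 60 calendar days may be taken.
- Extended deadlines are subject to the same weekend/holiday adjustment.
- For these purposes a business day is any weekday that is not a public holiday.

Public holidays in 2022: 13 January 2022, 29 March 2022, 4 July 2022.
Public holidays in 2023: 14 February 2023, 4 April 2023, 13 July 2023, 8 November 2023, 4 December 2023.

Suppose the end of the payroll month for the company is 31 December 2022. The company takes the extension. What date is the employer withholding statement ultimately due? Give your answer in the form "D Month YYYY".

17 April 2023

Trigger date 31 December 2022 + 45 calendar days = 14 February 2023.
Because 14 February 2023 is a listed holiday, the deadline becomes 15 February 2023 (Wednesday).
With the 60-day extension, 15 February 2023 becomes 16 April 2023.
16 April 2023 is a Sunday, so it moves to the next business day, 17 April 2023 (Monday).
Deadline: 17 April 2023.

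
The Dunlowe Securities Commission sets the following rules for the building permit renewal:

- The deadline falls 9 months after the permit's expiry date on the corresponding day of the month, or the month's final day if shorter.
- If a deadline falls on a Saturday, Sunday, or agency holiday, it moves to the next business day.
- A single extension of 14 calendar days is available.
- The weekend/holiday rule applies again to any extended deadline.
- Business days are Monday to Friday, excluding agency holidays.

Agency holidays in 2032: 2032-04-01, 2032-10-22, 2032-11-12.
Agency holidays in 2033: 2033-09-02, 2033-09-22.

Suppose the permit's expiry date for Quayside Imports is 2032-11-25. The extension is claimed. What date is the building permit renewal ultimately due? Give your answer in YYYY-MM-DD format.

9 months after 2032-11-25, on the same day of the month, is 2033-08-25.
2033-08-25 falls on a Thursday, which is a business day, so no adjustment is needed.
Add the 14 calendar-day extension to 2033-08-25: 2033-09-08.
2033-09-08 falls on a Thursday, which is a business day, so no adjustment is needed.
Final deadline: 2033-09-08.

2033-09-08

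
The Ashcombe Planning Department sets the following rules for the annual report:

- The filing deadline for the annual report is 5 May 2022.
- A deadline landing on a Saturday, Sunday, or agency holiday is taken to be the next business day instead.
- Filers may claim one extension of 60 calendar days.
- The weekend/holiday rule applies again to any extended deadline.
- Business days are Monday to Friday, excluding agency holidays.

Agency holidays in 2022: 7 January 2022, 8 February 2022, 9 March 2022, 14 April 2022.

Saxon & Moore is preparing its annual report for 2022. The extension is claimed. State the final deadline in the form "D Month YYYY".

4 July 2022

The statutory due date is 5 May 2022.
5 May 2022 falls on a Thursday, which is a business day, so no adjustment is needed.
Applying the 60-calendar-day extension: 5 May 2022 + 60 days = 4 July 2022.
4 July 2022 is a Monday and not a listed holiday, so it stands.
Final deadline: 4 July 2022.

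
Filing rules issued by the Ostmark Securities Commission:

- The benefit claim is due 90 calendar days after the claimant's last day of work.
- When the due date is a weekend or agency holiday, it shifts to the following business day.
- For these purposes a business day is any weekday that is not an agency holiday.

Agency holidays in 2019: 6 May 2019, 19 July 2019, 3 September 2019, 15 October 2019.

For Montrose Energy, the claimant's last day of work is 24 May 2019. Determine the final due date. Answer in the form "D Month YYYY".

22 August 2019

Trigger date 24 May 2019 + 90 calendar days = 22 August 2019.
22 August 2019 is a Thursday and not a listed holiday, so it stands.
Final deadline: 22 August 2019.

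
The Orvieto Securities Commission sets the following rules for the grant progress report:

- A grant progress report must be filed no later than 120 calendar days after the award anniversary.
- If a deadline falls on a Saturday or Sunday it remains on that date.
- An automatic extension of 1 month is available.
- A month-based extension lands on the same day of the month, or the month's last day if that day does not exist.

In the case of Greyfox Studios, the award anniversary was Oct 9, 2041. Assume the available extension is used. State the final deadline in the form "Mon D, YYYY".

Mar 6, 2042

Adding 120 calendar days to Oct 9, 2041 gives Feb 6, 2042.
Feb 6, 2042 falls on a Thursday. The rules make no weekend/holiday allowance, so it remains Feb 6, 2042.
Applying the 1 month extension: 1 month after Feb 6, 2042 is Mar 6, 2042.
Mar 6, 2042 is a Thursday; no weekend or holiday adjustment applies.
Final deadline: Mar 6, 2042.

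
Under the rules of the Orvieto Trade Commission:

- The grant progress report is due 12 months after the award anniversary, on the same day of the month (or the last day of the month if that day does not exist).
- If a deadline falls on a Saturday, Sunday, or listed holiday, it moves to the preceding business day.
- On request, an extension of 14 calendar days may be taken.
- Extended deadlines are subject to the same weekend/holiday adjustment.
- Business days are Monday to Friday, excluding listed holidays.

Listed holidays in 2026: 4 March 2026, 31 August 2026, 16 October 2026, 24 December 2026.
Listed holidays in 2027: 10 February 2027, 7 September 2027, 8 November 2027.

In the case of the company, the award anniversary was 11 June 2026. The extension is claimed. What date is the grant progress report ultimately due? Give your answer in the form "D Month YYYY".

12 months after 11 June 2026, on the same day of the month, is 11 June 2027.
11 June 2027 falls on a Friday, which is a business day, so no adjustment is needed.
Add the 14 calendar-day extension to 11 June 2027: 25 June 2027.
25 June 2027 is a Friday and not a listed holiday, so it stands.
The final due date is 25 June 2027.

25 June 2027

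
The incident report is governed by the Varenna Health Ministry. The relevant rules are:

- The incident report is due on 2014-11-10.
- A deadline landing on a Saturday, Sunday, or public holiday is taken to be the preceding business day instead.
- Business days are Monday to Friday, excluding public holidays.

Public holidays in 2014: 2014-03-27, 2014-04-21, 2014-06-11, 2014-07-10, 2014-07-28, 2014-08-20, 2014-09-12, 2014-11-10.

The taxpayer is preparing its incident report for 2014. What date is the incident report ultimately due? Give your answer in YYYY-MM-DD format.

The statutory due date is 2014-11-10.
2014-11-10 is a listed holiday; the preceding business day is 2014-11-07 (Friday).
So the filing is due 2014-11-07.

2014-11-07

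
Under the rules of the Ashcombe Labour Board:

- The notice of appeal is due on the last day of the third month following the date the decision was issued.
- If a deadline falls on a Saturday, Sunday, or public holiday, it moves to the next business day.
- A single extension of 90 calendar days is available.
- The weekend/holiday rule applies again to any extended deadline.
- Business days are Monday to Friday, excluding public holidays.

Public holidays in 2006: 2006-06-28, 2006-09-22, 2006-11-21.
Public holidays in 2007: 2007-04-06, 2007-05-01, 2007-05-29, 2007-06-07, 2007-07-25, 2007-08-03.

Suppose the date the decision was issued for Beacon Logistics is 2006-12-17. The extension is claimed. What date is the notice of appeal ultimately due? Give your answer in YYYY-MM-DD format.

The third month after 2006-12-17 is March 2007, whose last day is 2007-03-31.
Because 2007-03-31 is a Saturday, the deadline becomes 2007-04-02 (Monday).
With the 90-day extension, 2007-04-02 becomes 2007-07-01.
2007-07-01 is a Sunday, so it moves to the next business day, 2007-07-02 (Monday).
Final deadline: 2007-07-02.

2007-07-02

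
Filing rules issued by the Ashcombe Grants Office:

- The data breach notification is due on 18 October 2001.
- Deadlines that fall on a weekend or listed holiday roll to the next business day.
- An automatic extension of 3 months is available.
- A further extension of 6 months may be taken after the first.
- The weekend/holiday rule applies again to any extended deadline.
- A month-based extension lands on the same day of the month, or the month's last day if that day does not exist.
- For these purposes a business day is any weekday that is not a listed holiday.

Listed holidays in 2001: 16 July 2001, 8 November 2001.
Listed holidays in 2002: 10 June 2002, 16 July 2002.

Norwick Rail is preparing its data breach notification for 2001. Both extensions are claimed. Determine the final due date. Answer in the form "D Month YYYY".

18 July 2002

Start from the fixed due date, 18 October 2001.
18 October 2001 falls on a Thursday, which is a business day, so no adjustment is needed.
Add 3 months to 18 October 2001: 18 January 2002.
18 January 2002 (Friday) is already a business day.
Applying the 6 months extension: 6 months after 18 January 2002 is 18 July 2002.
Since 18 July 2002 is a Thursday and not a holiday, the date is unchanged.
So the filing is due 18 July 2002.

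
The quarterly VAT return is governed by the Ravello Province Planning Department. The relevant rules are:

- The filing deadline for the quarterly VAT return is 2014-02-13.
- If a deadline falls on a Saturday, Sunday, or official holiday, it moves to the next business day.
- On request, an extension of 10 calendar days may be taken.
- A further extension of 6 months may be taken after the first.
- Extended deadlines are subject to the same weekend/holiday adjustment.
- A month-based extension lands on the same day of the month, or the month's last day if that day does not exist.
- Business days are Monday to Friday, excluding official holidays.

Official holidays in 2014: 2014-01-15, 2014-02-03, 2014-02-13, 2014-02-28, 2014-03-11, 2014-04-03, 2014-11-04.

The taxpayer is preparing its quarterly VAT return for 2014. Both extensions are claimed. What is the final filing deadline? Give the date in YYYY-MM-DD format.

2014-08-25

Start from the fixed due date, 2014-02-13.
2014-02-13 falls on a listed holiday. Rolling to the next business day gives 2014-02-14, a Friday.
With the 10-day extension, 2014-02-14 becomes 2014-02-24.
2014-02-24 falls on a Monday, which is a business day, so no adjustment is needed.
Add 6 months to 2014-02-24: 2014-08-24.
Because 2014-08-24 is a Sunday, the deadline becomes 2014-08-25 (Monday).
So the filing is due 2014-08-25.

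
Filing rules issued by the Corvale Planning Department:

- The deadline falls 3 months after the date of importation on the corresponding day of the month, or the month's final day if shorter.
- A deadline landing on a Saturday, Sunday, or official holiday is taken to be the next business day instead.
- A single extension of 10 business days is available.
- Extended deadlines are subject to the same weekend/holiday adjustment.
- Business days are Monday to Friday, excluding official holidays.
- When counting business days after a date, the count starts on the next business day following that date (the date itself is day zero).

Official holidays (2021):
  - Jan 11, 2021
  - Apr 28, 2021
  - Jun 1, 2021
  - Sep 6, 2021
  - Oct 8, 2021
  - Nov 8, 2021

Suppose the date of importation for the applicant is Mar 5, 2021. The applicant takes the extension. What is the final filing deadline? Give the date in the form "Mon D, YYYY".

Jun 21, 2021

3 months after Mar 5, 2021, on the same day of the month, is Jun 5, 2021.
Jun 5, 2021 is a Saturday; the next business day is Jun 7, 2021 (Monday).
Counting 10 further business days from Jun 7, 2021 reaches Jun 21, 2021.
Jun 21, 2021 (Monday) is already a business day.
The final due date is Jun 21, 2021.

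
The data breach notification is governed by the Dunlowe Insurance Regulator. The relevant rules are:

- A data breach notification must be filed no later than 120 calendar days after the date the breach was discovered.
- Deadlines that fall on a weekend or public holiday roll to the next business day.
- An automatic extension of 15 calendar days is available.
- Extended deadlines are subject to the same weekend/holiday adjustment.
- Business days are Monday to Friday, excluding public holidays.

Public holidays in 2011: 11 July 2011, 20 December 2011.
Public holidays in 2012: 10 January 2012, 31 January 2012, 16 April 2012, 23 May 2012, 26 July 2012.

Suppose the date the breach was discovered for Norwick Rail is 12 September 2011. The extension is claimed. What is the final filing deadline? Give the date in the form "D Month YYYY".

26 January 2012

From 12 September 2011, 120 calendar days later is 10 January 2012.
10 January 2012 is a listed holiday, so it moves to the next business day, 11 January 2012 (Wednesday).
Add the 15 calendar-day extension to 11 January 2012: 26 January 2012.
Since 26 January 2012 is a Thursday and not a holiday, the date is unchanged.
Deadline: 26 January 2012.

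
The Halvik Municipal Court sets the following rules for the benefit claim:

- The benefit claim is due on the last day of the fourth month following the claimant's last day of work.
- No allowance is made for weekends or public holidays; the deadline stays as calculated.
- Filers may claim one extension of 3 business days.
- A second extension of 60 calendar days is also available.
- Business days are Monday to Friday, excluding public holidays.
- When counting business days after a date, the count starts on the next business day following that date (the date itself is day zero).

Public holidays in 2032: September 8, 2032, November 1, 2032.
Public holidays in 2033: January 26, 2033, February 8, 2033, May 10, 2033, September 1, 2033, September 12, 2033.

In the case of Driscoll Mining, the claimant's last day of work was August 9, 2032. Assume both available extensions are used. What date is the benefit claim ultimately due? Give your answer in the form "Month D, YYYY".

March 6, 2033

4 months after August 9, 2032 falls in December 2032; the last day of that month is December 31, 2032.
December 31, 2032 falls on a Friday. The rules make no weekend/holiday allowance, so it remains December 31, 2032.
Counting 3 further business days from December 31, 2032 reaches January 5, 2033.
No adjustment is made for weekends or holidays, so January 5, 2033 stands.
Applying the 60-calendar-day extension: January 5, 2033 + 60 days = March 6, 2033.
March 6, 2033 is a Sunday; no weekend or holiday adjustment applies.
Final deadline: March 6, 2033.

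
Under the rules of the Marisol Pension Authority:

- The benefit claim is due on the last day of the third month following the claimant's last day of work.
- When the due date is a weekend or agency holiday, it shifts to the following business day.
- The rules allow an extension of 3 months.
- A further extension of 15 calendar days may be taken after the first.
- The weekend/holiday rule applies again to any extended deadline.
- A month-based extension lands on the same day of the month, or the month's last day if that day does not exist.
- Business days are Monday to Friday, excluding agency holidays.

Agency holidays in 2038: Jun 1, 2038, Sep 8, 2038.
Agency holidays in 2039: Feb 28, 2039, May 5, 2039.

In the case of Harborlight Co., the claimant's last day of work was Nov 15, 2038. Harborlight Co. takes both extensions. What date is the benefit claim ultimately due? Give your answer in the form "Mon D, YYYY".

The third month after Nov 15, 2038 is February 2039, whose last day is Feb 28, 2039.
Feb 28, 2039 is a listed holiday; the next business day is Mar 1, 2039 (Tuesday).
The 3 months extension carries Mar 1, 2039 to Jun 1, 2039.
Jun 1, 2039 (Wednesday) is already a business day.
Applying the 15-calendar-day extension: Jun 1, 2039 + 15 days = Jun 16, 2039.
Jun 16, 2039 (Thursday) is already a business day.
So the filing is due Jun 16, 2039.

Jun 16, 2039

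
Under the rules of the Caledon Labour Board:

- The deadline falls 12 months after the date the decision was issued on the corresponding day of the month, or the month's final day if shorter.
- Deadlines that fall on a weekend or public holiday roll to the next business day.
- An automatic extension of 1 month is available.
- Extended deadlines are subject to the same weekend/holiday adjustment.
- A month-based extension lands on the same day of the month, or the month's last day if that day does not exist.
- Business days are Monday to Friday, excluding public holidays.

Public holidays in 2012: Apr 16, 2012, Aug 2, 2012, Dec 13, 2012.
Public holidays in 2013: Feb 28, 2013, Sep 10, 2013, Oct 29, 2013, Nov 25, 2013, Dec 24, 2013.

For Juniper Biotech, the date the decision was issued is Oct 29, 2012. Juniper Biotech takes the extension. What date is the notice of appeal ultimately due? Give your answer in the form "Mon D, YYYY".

Dec 2, 2013

12 months after Oct 29, 2012, on the same day of the month, is Oct 29, 2013.
Oct 29, 2013 falls on a listed holiday. Rolling to the next business day gives Oct 30, 2013, a Wednesday.
Applying the 1 month extension: 1 month after Oct 30, 2013 is Nov 30, 2013.
Nov 30, 2013 falls on a Saturday. Rolling to the next business day gives Dec 2, 2013, a Monday.
So the filing is due Dec 2, 2013.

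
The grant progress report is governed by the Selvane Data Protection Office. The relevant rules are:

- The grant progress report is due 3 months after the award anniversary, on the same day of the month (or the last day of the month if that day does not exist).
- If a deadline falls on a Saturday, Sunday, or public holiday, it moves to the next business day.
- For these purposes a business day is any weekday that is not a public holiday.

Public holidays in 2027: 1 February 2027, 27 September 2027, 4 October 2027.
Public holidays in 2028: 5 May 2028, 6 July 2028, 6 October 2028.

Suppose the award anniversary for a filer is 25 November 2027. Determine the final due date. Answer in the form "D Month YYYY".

25 February 2028

Moving 3 months forward from 25 November 2027 on the corresponding day gives 25 February 2028.
25 February 2028 is a Friday and not a listed holiday, so it stands.
Deadline: 25 February 2028.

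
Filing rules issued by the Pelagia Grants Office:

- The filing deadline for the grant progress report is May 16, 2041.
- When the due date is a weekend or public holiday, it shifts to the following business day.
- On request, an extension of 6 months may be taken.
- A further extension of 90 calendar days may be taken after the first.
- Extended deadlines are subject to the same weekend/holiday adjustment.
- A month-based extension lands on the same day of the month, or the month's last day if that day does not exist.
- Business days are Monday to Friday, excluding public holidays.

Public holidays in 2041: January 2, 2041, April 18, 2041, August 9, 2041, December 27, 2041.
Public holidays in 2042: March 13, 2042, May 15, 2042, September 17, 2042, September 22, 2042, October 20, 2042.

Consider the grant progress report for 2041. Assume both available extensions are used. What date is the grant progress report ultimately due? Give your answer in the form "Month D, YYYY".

The statutory due date is May 16, 2041.
May 16, 2041 is a Thursday and not a listed holiday, so it stands.
Add 6 months to May 16, 2041: November 16, 2041.
November 16, 2041 falls on a Saturday. Rolling to the next business day gives November 18, 2041, a Monday.
Add the 90 calendar-day extension to November 18, 2041: February 16, 2042.
February 16, 2042 is a Sunday, so it moves to the next business day, February 17, 2042 (Monday).
So the filing is due February 17, 2042.

February 17, 2042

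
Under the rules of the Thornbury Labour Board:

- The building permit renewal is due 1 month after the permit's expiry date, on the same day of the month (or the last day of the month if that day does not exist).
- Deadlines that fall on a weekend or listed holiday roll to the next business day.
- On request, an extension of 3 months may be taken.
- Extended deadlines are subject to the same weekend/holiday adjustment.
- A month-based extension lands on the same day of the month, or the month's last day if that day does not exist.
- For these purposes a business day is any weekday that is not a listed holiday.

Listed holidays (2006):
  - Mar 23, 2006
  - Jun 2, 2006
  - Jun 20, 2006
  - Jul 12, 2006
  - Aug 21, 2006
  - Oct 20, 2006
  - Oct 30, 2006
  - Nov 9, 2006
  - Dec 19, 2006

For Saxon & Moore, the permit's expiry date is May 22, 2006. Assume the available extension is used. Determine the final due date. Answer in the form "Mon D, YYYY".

1 month after May 22, 2006, on the same day of the month, is Jun 22, 2006.
Jun 22, 2006 (Thursday) is already a business day.
The 3 months extension carries Jun 22, 2006 to Sep 22, 2006.
Sep 22, 2006 is a Friday and not a listed holiday, so it stands.
So the filing is due Sep 22, 2006.

Sep 22, 2006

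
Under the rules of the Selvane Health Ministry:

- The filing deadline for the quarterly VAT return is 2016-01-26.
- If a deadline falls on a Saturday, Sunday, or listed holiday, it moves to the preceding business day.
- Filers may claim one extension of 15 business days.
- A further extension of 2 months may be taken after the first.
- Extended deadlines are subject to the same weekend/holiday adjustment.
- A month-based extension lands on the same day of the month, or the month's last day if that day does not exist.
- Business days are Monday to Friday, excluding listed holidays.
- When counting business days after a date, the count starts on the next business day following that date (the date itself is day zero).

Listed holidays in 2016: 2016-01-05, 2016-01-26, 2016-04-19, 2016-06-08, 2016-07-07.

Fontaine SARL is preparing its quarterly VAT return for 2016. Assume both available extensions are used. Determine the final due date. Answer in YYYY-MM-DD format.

Start from the fixed due date, 2016-01-26.
2016-01-26 falls on a listed holiday. Rolling to the preceding business day gives 2016-01-25, a Monday.
The 15-business-day extension runs from 2016-01-25 to 2016-02-16.
Since 2016-02-16 is a Tuesday and not a holiday, the date is unchanged.
Add 2 months to 2016-02-16: 2016-04-16.
Because 2016-04-16 is a Saturday, the deadline becomes 2016-04-15 (Friday).
So the filing is due 2016-04-15.

2016-04-15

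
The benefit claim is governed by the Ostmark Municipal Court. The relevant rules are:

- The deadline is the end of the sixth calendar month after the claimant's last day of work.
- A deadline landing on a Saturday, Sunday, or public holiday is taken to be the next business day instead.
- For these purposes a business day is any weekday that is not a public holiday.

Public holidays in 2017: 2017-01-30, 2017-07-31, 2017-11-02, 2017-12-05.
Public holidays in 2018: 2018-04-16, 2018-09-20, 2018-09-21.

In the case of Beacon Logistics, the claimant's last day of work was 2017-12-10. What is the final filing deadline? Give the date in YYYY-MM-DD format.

2018-07-02

6 months after 2017-12-10 is June 2018; that month ends on 2018-06-30.
2018-06-30 falls on a Saturday. Rolling to the next business day gives 2018-07-02, a Monday.
So the filing is due 2018-07-02.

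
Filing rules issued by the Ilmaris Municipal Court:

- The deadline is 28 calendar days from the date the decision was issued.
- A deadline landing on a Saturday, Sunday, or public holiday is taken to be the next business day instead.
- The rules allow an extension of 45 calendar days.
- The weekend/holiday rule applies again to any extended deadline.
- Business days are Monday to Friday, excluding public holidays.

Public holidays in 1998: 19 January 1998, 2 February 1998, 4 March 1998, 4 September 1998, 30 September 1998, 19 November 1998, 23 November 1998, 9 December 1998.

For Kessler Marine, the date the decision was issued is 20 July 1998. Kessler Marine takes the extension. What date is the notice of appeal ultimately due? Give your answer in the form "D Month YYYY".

1 October 1998

Adding 28 calendar days to 20 July 1998 gives 17 August 1998.
17 August 1998 falls on a Monday, which is a business day, so no adjustment is needed.
Add the 45 calendar-day extension to 17 August 1998: 1 October 1998.
1 October 1998 (Thursday) is already a business day.
Final deadline: 1 October 1998.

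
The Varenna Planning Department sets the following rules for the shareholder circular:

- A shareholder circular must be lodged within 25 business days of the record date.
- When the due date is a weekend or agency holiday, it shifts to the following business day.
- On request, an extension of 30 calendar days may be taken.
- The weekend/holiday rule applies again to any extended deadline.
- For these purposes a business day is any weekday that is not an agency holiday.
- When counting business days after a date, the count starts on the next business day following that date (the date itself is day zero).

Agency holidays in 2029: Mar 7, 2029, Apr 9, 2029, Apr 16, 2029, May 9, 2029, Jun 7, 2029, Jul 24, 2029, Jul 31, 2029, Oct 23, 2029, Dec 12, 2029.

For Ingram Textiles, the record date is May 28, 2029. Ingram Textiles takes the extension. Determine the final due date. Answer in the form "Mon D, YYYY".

25 business days after May 28, 2029, excluding weekends and holidays, is Jul 3, 2029.
Jul 3, 2029 (Tuesday) is already a business day.
With the 30-day extension, Jul 3, 2029 becomes Aug 2, 2029.
Aug 2, 2029 is a Thursday and not a listed holiday, so it stands.
The final due date is Aug 2, 2029.

Aug 2, 2029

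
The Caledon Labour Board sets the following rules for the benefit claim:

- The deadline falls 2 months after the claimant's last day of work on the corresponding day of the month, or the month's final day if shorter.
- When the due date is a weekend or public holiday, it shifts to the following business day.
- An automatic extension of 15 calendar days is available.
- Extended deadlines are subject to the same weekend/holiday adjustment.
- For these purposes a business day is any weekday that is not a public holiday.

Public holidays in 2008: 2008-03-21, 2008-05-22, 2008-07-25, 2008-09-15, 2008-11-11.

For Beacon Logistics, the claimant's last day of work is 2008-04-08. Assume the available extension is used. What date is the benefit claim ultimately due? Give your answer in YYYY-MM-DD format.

2008-06-24

Moving 2 months forward from 2008-04-08 on the corresponding day gives 2008-06-08.
2008-06-08 is a Sunday; the next business day is 2008-06-09 (Monday).
Add the 15 calendar-day extension to 2008-06-09: 2008-06-24.
2008-06-24 (Tuesday) is already a business day.
Deadline: 2008-06-24.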